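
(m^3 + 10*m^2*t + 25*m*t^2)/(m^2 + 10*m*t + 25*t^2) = m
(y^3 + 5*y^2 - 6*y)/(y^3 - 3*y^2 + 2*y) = (y + 6)/(y - 2)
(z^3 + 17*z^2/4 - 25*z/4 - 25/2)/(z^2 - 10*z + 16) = (4*z^2 + 25*z + 25)/(4*(z - 8))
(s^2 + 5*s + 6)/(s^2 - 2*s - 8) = (s + 3)/(s - 4)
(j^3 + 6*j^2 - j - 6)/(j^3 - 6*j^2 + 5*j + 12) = (j^2 + 5*j - 6)/(j^2 - 7*j + 12)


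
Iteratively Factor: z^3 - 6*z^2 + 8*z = (z - 4)*(z^2 - 2*z) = (z - 4)*(z - 2)*(z)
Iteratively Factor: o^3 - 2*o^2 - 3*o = (o + 1)*(o^2 - 3*o) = o*(o + 1)*(o - 3)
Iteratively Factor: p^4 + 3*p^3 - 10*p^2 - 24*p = (p - 3)*(p^3 + 6*p^2 + 8*p) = (p - 3)*(p + 2)*(p^2 + 4*p) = (p - 3)*(p + 2)*(p + 4)*(p)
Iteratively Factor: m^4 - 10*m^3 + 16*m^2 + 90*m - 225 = (m - 3)*(m^3 - 7*m^2 - 5*m + 75) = (m - 3)*(m + 3)*(m^2 - 10*m + 25) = (m - 5)*(m - 3)*(m + 3)*(m - 5)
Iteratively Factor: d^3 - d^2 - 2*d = (d + 1)*(d^2 - 2*d) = d*(d + 1)*(d - 2)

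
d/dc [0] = 0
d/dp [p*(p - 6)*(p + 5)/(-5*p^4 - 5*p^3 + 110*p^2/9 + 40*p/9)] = 9*(9*p^4 - 18*p^3 - 797*p^2 - 524*p + 652)/(5*(81*p^6 + 162*p^5 - 315*p^4 - 540*p^3 + 340*p^2 + 352*p + 64))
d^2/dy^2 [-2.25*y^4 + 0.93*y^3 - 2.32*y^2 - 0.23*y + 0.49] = -27.0*y^2 + 5.58*y - 4.64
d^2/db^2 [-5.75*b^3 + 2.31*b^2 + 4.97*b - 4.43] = 4.62 - 34.5*b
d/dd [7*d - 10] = 7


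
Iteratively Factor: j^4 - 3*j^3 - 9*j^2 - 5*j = (j + 1)*(j^3 - 4*j^2 - 5*j) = j*(j + 1)*(j^2 - 4*j - 5) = j*(j + 1)^2*(j - 5)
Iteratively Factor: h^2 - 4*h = (h)*(h - 4)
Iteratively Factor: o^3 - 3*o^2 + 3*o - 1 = (o - 1)*(o^2 - 2*o + 1) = (o - 1)^2*(o - 1)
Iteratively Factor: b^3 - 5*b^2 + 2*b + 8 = (b - 4)*(b^2 - b - 2) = (b - 4)*(b - 2)*(b + 1)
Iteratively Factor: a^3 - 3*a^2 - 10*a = (a - 5)*(a^2 + 2*a) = (a - 5)*(a + 2)*(a)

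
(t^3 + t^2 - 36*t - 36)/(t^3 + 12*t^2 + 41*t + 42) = (t^3 + t^2 - 36*t - 36)/(t^3 + 12*t^2 + 41*t + 42)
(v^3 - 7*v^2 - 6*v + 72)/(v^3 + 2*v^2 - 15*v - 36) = (v - 6)/(v + 3)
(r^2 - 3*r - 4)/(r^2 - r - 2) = (r - 4)/(r - 2)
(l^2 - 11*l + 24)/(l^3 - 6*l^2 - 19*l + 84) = (l - 8)/(l^2 - 3*l - 28)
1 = 1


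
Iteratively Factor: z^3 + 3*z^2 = (z)*(z^2 + 3*z) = z*(z + 3)*(z)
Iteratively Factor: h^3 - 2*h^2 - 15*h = (h)*(h^2 - 2*h - 15) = h*(h + 3)*(h - 5)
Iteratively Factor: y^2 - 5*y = (y)*(y - 5)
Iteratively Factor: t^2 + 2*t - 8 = (t - 2)*(t + 4)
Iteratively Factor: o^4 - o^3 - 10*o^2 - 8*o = (o + 1)*(o^3 - 2*o^2 - 8*o) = (o + 1)*(o + 2)*(o^2 - 4*o) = o*(o + 1)*(o + 2)*(o - 4)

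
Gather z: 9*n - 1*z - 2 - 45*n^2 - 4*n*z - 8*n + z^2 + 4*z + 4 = -45*n^2 + n + z^2 + z*(3 - 4*n) + 2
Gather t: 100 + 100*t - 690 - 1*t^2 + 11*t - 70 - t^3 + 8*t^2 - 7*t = -t^3 + 7*t^2 + 104*t - 660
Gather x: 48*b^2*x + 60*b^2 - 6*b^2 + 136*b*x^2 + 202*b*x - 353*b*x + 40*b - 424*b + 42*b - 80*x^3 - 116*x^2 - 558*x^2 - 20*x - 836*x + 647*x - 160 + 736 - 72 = 54*b^2 - 342*b - 80*x^3 + x^2*(136*b - 674) + x*(48*b^2 - 151*b - 209) + 504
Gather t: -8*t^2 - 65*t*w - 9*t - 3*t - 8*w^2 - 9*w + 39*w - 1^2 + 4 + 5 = -8*t^2 + t*(-65*w - 12) - 8*w^2 + 30*w + 8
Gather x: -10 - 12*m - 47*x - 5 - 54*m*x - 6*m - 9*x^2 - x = -18*m - 9*x^2 + x*(-54*m - 48) - 15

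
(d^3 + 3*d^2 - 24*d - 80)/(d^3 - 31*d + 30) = (d^2 + 8*d + 16)/(d^2 + 5*d - 6)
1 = 1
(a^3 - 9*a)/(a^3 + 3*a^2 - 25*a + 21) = a*(a + 3)/(a^2 + 6*a - 7)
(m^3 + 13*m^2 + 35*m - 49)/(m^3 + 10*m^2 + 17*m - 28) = (m + 7)/(m + 4)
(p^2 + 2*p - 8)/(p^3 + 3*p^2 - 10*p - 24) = (p - 2)/(p^2 - p - 6)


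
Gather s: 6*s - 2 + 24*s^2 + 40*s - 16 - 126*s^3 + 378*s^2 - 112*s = -126*s^3 + 402*s^2 - 66*s - 18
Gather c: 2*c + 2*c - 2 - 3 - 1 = 4*c - 6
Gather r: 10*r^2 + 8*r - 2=10*r^2 + 8*r - 2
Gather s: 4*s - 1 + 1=4*s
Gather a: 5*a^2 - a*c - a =5*a^2 + a*(-c - 1)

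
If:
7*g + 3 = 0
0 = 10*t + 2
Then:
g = -3/7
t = -1/5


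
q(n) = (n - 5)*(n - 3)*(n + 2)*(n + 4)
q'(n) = (n - 5)*(n - 3)*(n + 2) + (n - 5)*(n - 3)*(n + 4) + (n - 5)*(n + 2)*(n + 4) + (n - 3)*(n + 2)*(n + 4) = 4*n^3 - 6*n^2 - 50*n + 26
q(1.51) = 100.57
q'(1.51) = -49.41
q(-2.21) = -14.12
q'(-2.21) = 64.02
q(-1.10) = 65.28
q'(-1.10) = 68.42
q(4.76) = -25.01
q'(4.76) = 83.46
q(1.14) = 115.88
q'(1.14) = -32.87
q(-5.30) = 366.75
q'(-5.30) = -473.05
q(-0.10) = 117.15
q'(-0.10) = 30.94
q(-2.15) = -10.22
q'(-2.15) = 66.01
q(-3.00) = -48.00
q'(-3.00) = 14.00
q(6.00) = 240.00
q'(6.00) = 374.00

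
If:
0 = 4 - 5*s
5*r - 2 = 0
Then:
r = 2/5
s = 4/5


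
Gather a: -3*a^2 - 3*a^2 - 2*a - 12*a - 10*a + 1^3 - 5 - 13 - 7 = -6*a^2 - 24*a - 24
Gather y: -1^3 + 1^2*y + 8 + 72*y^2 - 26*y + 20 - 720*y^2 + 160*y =-648*y^2 + 135*y + 27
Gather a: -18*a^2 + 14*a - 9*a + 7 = -18*a^2 + 5*a + 7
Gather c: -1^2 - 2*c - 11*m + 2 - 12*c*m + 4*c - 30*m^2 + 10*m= c*(2 - 12*m) - 30*m^2 - m + 1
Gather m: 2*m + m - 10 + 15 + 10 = 3*m + 15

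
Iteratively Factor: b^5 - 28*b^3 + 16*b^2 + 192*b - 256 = (b - 4)*(b^4 + 4*b^3 - 12*b^2 - 32*b + 64) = (b - 4)*(b + 4)*(b^3 - 12*b + 16) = (b - 4)*(b + 4)^2*(b^2 - 4*b + 4) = (b - 4)*(b - 2)*(b + 4)^2*(b - 2)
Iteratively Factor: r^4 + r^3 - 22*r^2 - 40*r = (r - 5)*(r^3 + 6*r^2 + 8*r) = (r - 5)*(r + 2)*(r^2 + 4*r) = r*(r - 5)*(r + 2)*(r + 4)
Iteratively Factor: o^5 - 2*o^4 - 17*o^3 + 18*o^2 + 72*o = (o - 3)*(o^4 + o^3 - 14*o^2 - 24*o) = (o - 3)*(o + 2)*(o^3 - o^2 - 12*o) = (o - 4)*(o - 3)*(o + 2)*(o^2 + 3*o) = o*(o - 4)*(o - 3)*(o + 2)*(o + 3)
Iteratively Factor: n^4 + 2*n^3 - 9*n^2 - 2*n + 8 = (n + 4)*(n^3 - 2*n^2 - n + 2) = (n - 1)*(n + 4)*(n^2 - n - 2) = (n - 1)*(n + 1)*(n + 4)*(n - 2)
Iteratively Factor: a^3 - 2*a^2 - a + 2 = (a - 1)*(a^2 - a - 2) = (a - 2)*(a - 1)*(a + 1)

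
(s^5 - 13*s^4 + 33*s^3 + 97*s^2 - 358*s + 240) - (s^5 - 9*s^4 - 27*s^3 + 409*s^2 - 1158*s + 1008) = -4*s^4 + 60*s^3 - 312*s^2 + 800*s - 768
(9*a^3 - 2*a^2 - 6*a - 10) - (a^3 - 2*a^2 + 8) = 8*a^3 - 6*a - 18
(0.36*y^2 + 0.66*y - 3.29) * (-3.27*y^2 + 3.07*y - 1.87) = -1.1772*y^4 - 1.053*y^3 + 12.1113*y^2 - 11.3345*y + 6.1523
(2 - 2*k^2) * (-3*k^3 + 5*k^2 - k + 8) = 6*k^5 - 10*k^4 - 4*k^3 - 6*k^2 - 2*k + 16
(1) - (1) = 0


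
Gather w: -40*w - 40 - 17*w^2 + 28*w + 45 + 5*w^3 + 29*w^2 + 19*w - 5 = 5*w^3 + 12*w^2 + 7*w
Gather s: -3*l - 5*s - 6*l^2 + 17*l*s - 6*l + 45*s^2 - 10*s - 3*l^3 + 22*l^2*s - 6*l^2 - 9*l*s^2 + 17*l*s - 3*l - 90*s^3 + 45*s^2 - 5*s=-3*l^3 - 12*l^2 - 12*l - 90*s^3 + s^2*(90 - 9*l) + s*(22*l^2 + 34*l - 20)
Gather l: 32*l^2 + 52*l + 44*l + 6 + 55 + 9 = 32*l^2 + 96*l + 70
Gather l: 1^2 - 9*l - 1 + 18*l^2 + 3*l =18*l^2 - 6*l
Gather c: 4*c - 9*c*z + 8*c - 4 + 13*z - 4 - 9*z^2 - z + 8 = c*(12 - 9*z) - 9*z^2 + 12*z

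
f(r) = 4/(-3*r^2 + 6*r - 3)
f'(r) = 4*(6*r - 6)/(-3*r^2 + 6*r - 3)^2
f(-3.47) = -0.07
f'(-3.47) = -0.03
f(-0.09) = -1.12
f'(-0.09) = -2.06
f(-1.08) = -0.31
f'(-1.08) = -0.30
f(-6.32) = -0.02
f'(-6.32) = -0.01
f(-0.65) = -0.49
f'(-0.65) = -0.59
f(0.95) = -533.33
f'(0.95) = -21333.33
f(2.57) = -0.54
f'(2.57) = 0.69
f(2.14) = -1.03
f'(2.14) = 1.80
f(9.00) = -0.02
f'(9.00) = 0.01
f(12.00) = -0.01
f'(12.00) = 0.00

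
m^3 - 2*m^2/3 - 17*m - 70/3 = (m - 5)*(m + 2)*(m + 7/3)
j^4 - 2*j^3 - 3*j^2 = j^2*(j - 3)*(j + 1)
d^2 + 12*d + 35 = (d + 5)*(d + 7)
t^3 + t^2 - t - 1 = (t - 1)*(t + 1)^2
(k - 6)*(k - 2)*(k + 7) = k^3 - k^2 - 44*k + 84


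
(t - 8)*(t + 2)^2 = t^3 - 4*t^2 - 28*t - 32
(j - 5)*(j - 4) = j^2 - 9*j + 20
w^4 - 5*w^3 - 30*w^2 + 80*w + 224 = (w - 7)*(w - 4)*(w + 2)*(w + 4)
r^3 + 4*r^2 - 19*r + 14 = (r - 2)*(r - 1)*(r + 7)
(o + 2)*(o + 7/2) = o^2 + 11*o/2 + 7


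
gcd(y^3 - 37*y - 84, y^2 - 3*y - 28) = y^2 - 3*y - 28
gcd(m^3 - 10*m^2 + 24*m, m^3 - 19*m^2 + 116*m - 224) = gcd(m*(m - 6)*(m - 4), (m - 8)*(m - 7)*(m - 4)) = m - 4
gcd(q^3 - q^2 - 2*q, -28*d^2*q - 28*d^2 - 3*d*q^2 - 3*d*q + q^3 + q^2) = q + 1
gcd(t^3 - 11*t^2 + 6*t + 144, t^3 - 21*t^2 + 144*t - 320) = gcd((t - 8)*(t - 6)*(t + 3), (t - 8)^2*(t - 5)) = t - 8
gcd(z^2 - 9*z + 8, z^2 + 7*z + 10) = 1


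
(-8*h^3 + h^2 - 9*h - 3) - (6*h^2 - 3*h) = -8*h^3 - 5*h^2 - 6*h - 3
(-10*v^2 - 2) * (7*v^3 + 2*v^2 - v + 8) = -70*v^5 - 20*v^4 - 4*v^3 - 84*v^2 + 2*v - 16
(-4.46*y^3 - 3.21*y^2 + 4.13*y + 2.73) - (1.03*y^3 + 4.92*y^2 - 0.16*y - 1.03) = -5.49*y^3 - 8.13*y^2 + 4.29*y + 3.76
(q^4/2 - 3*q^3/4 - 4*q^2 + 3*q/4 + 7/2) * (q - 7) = q^5/2 - 17*q^4/4 + 5*q^3/4 + 115*q^2/4 - 7*q/4 - 49/2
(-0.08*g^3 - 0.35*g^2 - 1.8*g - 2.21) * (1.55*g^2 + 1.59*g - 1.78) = -0.124*g^5 - 0.6697*g^4 - 3.2041*g^3 - 5.6645*g^2 - 0.3099*g + 3.9338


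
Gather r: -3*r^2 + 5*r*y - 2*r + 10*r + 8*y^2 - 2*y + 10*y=-3*r^2 + r*(5*y + 8) + 8*y^2 + 8*y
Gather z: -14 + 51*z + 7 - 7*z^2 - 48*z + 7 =-7*z^2 + 3*z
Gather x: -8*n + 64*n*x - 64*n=64*n*x - 72*n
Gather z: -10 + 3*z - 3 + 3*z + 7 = 6*z - 6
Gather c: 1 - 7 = -6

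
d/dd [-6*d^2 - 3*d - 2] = -12*d - 3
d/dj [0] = 0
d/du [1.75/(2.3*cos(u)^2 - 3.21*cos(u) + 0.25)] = (8.05*cos(u) - 5.6175)*sin(u)/(2.3*cos(u)^2 - 3.21*cos(u) + 0.25)^2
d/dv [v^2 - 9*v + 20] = 2*v - 9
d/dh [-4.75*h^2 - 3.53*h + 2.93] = -9.5*h - 3.53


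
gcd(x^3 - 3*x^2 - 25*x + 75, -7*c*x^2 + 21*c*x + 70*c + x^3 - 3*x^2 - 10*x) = x - 5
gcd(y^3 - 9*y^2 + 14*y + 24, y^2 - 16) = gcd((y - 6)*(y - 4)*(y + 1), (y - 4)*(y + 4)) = y - 4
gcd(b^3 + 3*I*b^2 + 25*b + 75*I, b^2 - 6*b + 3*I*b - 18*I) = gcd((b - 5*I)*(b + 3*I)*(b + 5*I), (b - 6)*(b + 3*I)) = b + 3*I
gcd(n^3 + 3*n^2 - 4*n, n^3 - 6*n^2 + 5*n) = n^2 - n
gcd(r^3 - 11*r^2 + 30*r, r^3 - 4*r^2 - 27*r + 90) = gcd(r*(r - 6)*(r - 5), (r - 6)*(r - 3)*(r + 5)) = r - 6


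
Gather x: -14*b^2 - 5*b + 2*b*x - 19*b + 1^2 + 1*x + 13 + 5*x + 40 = -14*b^2 - 24*b + x*(2*b + 6) + 54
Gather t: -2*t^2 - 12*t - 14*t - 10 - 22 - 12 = -2*t^2 - 26*t - 44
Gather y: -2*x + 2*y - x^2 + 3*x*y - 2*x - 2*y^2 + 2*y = -x^2 - 4*x - 2*y^2 + y*(3*x + 4)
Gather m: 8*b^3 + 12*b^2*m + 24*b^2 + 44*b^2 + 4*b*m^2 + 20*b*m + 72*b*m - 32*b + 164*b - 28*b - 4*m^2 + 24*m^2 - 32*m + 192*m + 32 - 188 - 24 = 8*b^3 + 68*b^2 + 104*b + m^2*(4*b + 20) + m*(12*b^2 + 92*b + 160) - 180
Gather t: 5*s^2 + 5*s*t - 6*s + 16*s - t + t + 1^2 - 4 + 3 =5*s^2 + 5*s*t + 10*s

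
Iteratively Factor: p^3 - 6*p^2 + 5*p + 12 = (p + 1)*(p^2 - 7*p + 12) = (p - 3)*(p + 1)*(p - 4)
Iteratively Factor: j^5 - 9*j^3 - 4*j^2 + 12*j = (j)*(j^4 - 9*j^2 - 4*j + 12) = j*(j + 2)*(j^3 - 2*j^2 - 5*j + 6) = j*(j - 1)*(j + 2)*(j^2 - j - 6) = j*(j - 1)*(j + 2)^2*(j - 3)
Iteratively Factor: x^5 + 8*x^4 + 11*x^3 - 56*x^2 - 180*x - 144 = (x + 3)*(x^4 + 5*x^3 - 4*x^2 - 44*x - 48) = (x + 2)*(x + 3)*(x^3 + 3*x^2 - 10*x - 24) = (x + 2)*(x + 3)*(x + 4)*(x^2 - x - 6) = (x + 2)^2*(x + 3)*(x + 4)*(x - 3)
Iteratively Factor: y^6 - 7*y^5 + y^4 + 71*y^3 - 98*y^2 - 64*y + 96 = (y - 4)*(y^5 - 3*y^4 - 11*y^3 + 27*y^2 + 10*y - 24) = (y - 4)^2*(y^4 + y^3 - 7*y^2 - y + 6) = (y - 4)^2*(y - 2)*(y^3 + 3*y^2 - y - 3) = (y - 4)^2*(y - 2)*(y - 1)*(y^2 + 4*y + 3) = (y - 4)^2*(y - 2)*(y - 1)*(y + 1)*(y + 3)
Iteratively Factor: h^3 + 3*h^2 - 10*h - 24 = (h + 4)*(h^2 - h - 6) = (h - 3)*(h + 4)*(h + 2)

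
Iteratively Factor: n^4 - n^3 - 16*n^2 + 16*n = (n + 4)*(n^3 - 5*n^2 + 4*n) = (n - 4)*(n + 4)*(n^2 - n) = (n - 4)*(n - 1)*(n + 4)*(n)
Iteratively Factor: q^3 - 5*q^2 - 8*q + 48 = (q - 4)*(q^2 - q - 12) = (q - 4)*(q + 3)*(q - 4)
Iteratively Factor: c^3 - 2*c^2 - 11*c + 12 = (c - 4)*(c^2 + 2*c - 3) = (c - 4)*(c + 3)*(c - 1)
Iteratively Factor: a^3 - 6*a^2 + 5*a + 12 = (a - 4)*(a^2 - 2*a - 3) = (a - 4)*(a + 1)*(a - 3)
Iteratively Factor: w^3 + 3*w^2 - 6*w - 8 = (w - 2)*(w^2 + 5*w + 4) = (w - 2)*(w + 1)*(w + 4)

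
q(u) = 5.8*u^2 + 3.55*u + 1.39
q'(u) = 11.6*u + 3.55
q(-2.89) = 39.57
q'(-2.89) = -29.97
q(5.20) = 176.68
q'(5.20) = 63.87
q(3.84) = 100.55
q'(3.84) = 48.09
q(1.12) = 12.64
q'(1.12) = 16.54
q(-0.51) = 1.09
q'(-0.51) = -2.37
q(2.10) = 34.42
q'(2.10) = 27.91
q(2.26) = 39.04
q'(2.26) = 29.77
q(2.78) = 56.08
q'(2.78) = 35.80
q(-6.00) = 188.89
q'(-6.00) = -66.05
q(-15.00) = 1253.14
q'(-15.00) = -170.45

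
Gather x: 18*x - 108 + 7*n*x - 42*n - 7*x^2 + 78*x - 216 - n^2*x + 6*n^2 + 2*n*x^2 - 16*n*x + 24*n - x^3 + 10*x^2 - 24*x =6*n^2 - 18*n - x^3 + x^2*(2*n + 3) + x*(-n^2 - 9*n + 72) - 324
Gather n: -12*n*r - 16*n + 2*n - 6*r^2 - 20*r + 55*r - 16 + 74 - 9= n*(-12*r - 14) - 6*r^2 + 35*r + 49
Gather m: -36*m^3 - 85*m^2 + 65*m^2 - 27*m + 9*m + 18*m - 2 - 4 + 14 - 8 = -36*m^3 - 20*m^2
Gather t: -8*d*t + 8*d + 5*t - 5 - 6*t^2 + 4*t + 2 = 8*d - 6*t^2 + t*(9 - 8*d) - 3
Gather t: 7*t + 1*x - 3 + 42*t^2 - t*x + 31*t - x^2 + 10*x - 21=42*t^2 + t*(38 - x) - x^2 + 11*x - 24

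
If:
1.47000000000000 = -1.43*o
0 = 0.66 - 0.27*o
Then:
No Solution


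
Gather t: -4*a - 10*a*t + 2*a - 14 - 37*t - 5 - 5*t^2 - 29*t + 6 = -2*a - 5*t^2 + t*(-10*a - 66) - 13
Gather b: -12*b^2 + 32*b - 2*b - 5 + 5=-12*b^2 + 30*b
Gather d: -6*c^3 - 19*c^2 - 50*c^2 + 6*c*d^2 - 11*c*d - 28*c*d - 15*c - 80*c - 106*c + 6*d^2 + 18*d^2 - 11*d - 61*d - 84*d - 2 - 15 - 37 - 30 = -6*c^3 - 69*c^2 - 201*c + d^2*(6*c + 24) + d*(-39*c - 156) - 84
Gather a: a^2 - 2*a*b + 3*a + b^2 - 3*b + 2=a^2 + a*(3 - 2*b) + b^2 - 3*b + 2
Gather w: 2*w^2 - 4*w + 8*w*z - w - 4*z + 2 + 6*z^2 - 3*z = 2*w^2 + w*(8*z - 5) + 6*z^2 - 7*z + 2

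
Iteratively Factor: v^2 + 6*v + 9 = (v + 3)*(v + 3)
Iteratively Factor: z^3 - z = (z + 1)*(z^2 - z) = (z - 1)*(z + 1)*(z)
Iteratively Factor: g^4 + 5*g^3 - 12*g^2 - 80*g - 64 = (g + 4)*(g^3 + g^2 - 16*g - 16) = (g - 4)*(g + 4)*(g^2 + 5*g + 4) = (g - 4)*(g + 1)*(g + 4)*(g + 4)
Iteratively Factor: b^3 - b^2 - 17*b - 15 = (b - 5)*(b^2 + 4*b + 3) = (b - 5)*(b + 3)*(b + 1)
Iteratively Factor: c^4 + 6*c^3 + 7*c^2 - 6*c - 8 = (c + 1)*(c^3 + 5*c^2 + 2*c - 8) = (c + 1)*(c + 4)*(c^2 + c - 2) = (c - 1)*(c + 1)*(c + 4)*(c + 2)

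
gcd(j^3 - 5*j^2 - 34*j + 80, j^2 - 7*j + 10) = j - 2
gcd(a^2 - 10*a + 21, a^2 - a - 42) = a - 7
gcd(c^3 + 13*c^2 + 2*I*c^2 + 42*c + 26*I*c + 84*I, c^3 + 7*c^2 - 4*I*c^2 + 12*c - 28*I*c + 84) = c^2 + c*(7 + 2*I) + 14*I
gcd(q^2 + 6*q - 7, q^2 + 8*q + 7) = q + 7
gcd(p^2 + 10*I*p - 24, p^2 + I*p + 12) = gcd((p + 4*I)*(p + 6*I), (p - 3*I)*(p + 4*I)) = p + 4*I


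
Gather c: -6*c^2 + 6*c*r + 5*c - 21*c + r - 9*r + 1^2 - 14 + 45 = -6*c^2 + c*(6*r - 16) - 8*r + 32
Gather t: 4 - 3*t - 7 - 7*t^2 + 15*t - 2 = -7*t^2 + 12*t - 5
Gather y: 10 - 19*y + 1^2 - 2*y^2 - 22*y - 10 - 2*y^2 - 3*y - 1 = -4*y^2 - 44*y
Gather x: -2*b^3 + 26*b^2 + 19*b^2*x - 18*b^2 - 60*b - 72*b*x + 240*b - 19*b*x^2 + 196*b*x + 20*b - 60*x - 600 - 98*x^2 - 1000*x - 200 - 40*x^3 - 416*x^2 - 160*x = -2*b^3 + 8*b^2 + 200*b - 40*x^3 + x^2*(-19*b - 514) + x*(19*b^2 + 124*b - 1220) - 800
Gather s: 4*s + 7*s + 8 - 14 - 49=11*s - 55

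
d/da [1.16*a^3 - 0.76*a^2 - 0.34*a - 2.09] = 3.48*a^2 - 1.52*a - 0.34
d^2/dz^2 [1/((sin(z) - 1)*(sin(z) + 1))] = (4*cos(z)^2 - 6)/cos(z)^4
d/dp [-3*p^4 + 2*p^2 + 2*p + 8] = -12*p^3 + 4*p + 2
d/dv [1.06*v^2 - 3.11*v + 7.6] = 2.12*v - 3.11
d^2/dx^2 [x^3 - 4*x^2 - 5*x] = 6*x - 8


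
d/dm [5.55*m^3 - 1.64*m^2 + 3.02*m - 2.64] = 16.65*m^2 - 3.28*m + 3.02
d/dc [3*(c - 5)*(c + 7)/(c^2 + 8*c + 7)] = 18/(c^2 + 2*c + 1)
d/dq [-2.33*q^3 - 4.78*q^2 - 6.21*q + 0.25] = -6.99*q^2 - 9.56*q - 6.21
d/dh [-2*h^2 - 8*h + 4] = -4*h - 8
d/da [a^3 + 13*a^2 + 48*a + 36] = 3*a^2 + 26*a + 48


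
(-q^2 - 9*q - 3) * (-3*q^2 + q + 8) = 3*q^4 + 26*q^3 - 8*q^2 - 75*q - 24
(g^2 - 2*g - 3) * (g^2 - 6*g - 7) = g^4 - 8*g^3 + 2*g^2 + 32*g + 21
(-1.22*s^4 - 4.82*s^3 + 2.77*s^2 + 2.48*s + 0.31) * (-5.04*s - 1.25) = 6.1488*s^5 + 25.8178*s^4 - 7.9358*s^3 - 15.9617*s^2 - 4.6624*s - 0.3875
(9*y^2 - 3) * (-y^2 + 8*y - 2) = -9*y^4 + 72*y^3 - 15*y^2 - 24*y + 6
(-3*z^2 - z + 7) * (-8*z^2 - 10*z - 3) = 24*z^4 + 38*z^3 - 37*z^2 - 67*z - 21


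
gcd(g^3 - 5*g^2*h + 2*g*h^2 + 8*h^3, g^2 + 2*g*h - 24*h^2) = g - 4*h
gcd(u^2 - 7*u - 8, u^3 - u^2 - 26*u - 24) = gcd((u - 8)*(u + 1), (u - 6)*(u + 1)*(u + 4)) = u + 1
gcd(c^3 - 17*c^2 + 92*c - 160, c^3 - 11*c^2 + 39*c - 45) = c - 5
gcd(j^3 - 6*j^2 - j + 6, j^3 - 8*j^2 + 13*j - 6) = j^2 - 7*j + 6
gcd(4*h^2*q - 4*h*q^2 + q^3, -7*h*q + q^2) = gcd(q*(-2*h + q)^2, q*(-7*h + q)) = q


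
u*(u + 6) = u^2 + 6*u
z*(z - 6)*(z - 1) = z^3 - 7*z^2 + 6*z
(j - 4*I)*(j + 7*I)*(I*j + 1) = I*j^3 - 2*j^2 + 31*I*j + 28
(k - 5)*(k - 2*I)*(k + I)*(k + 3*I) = k^4 - 5*k^3 + 2*I*k^3 + 5*k^2 - 10*I*k^2 - 25*k + 6*I*k - 30*I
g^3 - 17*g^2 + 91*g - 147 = (g - 7)^2*(g - 3)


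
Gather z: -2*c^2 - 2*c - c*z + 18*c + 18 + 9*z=-2*c^2 + 16*c + z*(9 - c) + 18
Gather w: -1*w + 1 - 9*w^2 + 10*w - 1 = -9*w^2 + 9*w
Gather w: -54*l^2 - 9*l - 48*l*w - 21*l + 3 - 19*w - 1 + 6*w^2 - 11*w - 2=-54*l^2 - 30*l + 6*w^2 + w*(-48*l - 30)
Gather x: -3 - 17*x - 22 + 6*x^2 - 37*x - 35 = 6*x^2 - 54*x - 60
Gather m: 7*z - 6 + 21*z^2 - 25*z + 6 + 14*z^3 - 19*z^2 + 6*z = 14*z^3 + 2*z^2 - 12*z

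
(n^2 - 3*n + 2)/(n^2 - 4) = (n - 1)/(n + 2)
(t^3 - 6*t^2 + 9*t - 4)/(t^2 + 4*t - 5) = (t^2 - 5*t + 4)/(t + 5)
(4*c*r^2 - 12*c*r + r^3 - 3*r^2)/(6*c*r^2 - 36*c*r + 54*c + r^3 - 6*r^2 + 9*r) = r*(4*c + r)/(6*c*r - 18*c + r^2 - 3*r)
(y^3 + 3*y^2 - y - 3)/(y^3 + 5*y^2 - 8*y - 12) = (y^2 + 2*y - 3)/(y^2 + 4*y - 12)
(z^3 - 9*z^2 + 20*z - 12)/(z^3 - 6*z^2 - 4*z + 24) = (z - 1)/(z + 2)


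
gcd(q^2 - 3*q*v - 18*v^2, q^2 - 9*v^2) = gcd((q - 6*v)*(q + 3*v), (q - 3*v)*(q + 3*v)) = q + 3*v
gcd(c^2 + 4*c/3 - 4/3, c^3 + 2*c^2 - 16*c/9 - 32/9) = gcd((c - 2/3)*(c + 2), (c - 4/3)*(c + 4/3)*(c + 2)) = c + 2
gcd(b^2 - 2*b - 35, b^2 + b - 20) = b + 5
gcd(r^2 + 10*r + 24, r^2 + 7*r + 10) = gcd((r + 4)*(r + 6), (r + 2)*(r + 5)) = 1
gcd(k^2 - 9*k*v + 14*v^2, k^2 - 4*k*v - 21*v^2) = -k + 7*v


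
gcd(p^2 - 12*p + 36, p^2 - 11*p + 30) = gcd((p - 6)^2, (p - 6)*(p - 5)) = p - 6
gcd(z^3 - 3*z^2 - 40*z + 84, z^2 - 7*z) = z - 7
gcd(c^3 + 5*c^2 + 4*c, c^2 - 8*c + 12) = 1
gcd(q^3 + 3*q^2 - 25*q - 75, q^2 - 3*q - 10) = q - 5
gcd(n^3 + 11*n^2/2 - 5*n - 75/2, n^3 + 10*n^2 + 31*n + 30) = n^2 + 8*n + 15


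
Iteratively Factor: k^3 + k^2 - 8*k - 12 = (k + 2)*(k^2 - k - 6) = (k - 3)*(k + 2)*(k + 2)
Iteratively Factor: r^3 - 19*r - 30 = (r + 3)*(r^2 - 3*r - 10) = (r + 2)*(r + 3)*(r - 5)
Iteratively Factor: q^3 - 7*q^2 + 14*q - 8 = (q - 2)*(q^2 - 5*q + 4) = (q - 2)*(q - 1)*(q - 4)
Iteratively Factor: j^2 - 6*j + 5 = (j - 1)*(j - 5)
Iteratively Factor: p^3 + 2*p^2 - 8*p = (p)*(p^2 + 2*p - 8) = p*(p - 2)*(p + 4)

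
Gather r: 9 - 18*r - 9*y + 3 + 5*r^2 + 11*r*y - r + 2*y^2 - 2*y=5*r^2 + r*(11*y - 19) + 2*y^2 - 11*y + 12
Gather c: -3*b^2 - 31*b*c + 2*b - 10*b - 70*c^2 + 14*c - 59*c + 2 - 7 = -3*b^2 - 8*b - 70*c^2 + c*(-31*b - 45) - 5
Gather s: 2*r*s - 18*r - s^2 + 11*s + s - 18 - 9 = -18*r - s^2 + s*(2*r + 12) - 27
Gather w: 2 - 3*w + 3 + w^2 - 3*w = w^2 - 6*w + 5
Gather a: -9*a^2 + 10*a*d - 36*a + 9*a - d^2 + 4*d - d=-9*a^2 + a*(10*d - 27) - d^2 + 3*d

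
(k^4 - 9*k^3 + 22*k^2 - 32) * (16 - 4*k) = -4*k^5 + 52*k^4 - 232*k^3 + 352*k^2 + 128*k - 512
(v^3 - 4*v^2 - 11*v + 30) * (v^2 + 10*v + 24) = v^5 + 6*v^4 - 27*v^3 - 176*v^2 + 36*v + 720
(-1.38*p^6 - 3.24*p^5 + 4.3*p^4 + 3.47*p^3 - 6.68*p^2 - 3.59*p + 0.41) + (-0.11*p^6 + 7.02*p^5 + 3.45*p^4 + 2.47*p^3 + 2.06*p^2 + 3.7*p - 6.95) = -1.49*p^6 + 3.78*p^5 + 7.75*p^4 + 5.94*p^3 - 4.62*p^2 + 0.11*p - 6.54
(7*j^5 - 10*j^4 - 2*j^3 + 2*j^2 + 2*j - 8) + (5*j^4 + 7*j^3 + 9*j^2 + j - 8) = 7*j^5 - 5*j^4 + 5*j^3 + 11*j^2 + 3*j - 16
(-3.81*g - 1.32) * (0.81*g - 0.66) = -3.0861*g^2 + 1.4454*g + 0.8712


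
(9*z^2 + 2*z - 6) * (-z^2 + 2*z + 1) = -9*z^4 + 16*z^3 + 19*z^2 - 10*z - 6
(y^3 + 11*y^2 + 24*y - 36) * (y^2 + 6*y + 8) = y^5 + 17*y^4 + 98*y^3 + 196*y^2 - 24*y - 288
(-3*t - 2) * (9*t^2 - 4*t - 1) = -27*t^3 - 6*t^2 + 11*t + 2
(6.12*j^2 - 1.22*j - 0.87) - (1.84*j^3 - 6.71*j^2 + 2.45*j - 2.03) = -1.84*j^3 + 12.83*j^2 - 3.67*j + 1.16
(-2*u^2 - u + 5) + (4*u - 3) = -2*u^2 + 3*u + 2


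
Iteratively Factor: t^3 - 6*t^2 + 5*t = (t - 1)*(t^2 - 5*t) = (t - 5)*(t - 1)*(t)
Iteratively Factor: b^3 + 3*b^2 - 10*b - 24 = (b - 3)*(b^2 + 6*b + 8) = (b - 3)*(b + 2)*(b + 4)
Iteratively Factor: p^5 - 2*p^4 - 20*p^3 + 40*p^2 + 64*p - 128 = (p - 4)*(p^4 + 2*p^3 - 12*p^2 - 8*p + 32) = (p - 4)*(p + 2)*(p^3 - 12*p + 16) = (p - 4)*(p - 2)*(p + 2)*(p^2 + 2*p - 8) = (p - 4)*(p - 2)*(p + 2)*(p + 4)*(p - 2)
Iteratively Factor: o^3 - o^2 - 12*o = (o + 3)*(o^2 - 4*o) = (o - 4)*(o + 3)*(o)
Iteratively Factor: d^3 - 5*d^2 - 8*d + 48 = (d + 3)*(d^2 - 8*d + 16) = (d - 4)*(d + 3)*(d - 4)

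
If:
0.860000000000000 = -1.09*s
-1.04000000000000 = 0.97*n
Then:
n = -1.07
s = -0.79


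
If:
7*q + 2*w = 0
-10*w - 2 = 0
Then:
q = 2/35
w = -1/5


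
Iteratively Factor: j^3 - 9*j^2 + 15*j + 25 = (j - 5)*(j^2 - 4*j - 5) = (j - 5)^2*(j + 1)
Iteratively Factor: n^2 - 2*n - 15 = (n - 5)*(n + 3)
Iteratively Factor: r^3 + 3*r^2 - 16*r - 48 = (r + 4)*(r^2 - r - 12) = (r + 3)*(r + 4)*(r - 4)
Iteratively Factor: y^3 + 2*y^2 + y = (y + 1)*(y^2 + y) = y*(y + 1)*(y + 1)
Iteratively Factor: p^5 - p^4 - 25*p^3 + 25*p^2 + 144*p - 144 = (p + 3)*(p^4 - 4*p^3 - 13*p^2 + 64*p - 48) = (p - 4)*(p + 3)*(p^3 - 13*p + 12) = (p - 4)*(p - 3)*(p + 3)*(p^2 + 3*p - 4) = (p - 4)*(p - 3)*(p + 3)*(p + 4)*(p - 1)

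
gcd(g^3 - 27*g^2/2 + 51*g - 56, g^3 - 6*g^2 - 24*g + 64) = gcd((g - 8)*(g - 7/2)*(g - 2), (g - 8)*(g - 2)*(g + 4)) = g^2 - 10*g + 16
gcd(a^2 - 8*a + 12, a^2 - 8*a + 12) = a^2 - 8*a + 12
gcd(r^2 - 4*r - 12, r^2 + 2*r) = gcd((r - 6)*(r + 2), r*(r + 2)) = r + 2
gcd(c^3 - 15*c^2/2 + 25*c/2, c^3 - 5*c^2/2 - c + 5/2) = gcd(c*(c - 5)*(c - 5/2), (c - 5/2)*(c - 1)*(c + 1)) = c - 5/2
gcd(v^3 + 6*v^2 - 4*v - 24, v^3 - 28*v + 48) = v^2 + 4*v - 12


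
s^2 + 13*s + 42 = (s + 6)*(s + 7)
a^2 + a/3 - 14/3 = (a - 2)*(a + 7/3)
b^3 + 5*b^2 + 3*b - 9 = (b - 1)*(b + 3)^2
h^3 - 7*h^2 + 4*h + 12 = (h - 6)*(h - 2)*(h + 1)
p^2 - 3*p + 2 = (p - 2)*(p - 1)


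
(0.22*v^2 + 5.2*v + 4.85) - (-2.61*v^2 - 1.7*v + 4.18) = 2.83*v^2 + 6.9*v + 0.67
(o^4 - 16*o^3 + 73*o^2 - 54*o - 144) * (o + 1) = o^5 - 15*o^4 + 57*o^3 + 19*o^2 - 198*o - 144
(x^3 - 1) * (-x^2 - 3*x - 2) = -x^5 - 3*x^4 - 2*x^3 + x^2 + 3*x + 2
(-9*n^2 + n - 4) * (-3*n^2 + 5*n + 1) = 27*n^4 - 48*n^3 + 8*n^2 - 19*n - 4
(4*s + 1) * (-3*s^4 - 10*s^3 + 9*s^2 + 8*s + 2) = -12*s^5 - 43*s^4 + 26*s^3 + 41*s^2 + 16*s + 2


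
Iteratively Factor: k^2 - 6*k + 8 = (k - 2)*(k - 4)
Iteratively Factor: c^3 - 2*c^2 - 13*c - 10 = (c - 5)*(c^2 + 3*c + 2) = (c - 5)*(c + 1)*(c + 2)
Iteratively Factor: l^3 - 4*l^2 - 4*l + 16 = (l - 4)*(l^2 - 4) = (l - 4)*(l + 2)*(l - 2)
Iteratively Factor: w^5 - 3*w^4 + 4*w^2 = (w)*(w^4 - 3*w^3 + 4*w) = w^2*(w^3 - 3*w^2 + 4) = w^2*(w - 2)*(w^2 - w - 2) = w^2*(w - 2)^2*(w + 1)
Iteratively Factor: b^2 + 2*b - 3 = (b - 1)*(b + 3)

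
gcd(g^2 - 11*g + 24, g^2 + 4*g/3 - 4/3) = 1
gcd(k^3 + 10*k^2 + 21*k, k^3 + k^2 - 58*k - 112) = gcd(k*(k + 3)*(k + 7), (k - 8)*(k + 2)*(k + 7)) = k + 7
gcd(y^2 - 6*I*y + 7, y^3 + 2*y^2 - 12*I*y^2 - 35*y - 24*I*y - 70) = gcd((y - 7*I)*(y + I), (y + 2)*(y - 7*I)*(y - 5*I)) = y - 7*I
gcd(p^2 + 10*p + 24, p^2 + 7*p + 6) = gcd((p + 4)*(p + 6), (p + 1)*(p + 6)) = p + 6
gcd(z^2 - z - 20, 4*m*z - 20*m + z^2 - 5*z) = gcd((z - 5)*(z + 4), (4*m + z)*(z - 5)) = z - 5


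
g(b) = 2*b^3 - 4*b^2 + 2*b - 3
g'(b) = 6*b^2 - 8*b + 2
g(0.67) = -2.85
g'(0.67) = -0.67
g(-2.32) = -54.14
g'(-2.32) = 52.85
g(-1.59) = -24.33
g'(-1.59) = 29.89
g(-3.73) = -169.90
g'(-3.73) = 115.32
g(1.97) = 0.71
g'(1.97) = 9.53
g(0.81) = -2.94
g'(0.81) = -0.54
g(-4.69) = -306.69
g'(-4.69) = 171.50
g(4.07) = 73.72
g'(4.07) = 68.83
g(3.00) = 21.00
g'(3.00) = 32.00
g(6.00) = 297.00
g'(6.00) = 170.00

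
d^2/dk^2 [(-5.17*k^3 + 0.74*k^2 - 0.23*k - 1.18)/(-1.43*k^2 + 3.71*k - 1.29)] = (1.4210854715202e-14*k^5 - 5.6843418860808e-14*k^4 + 116.335406*k^3 - 125.790258*k^2 + 11.513172*k + 27.86843)/(2.924207*k^6 - 22.759737*k^5 + 66.961752*k^4 - 92.127833*k^3 + 60.406056*k^2 - 18.521433*k + 2.146689)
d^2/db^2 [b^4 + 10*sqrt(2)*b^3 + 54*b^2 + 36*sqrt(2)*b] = 12*b^2 + 60*sqrt(2)*b + 108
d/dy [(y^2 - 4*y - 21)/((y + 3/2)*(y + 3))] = 34/(4*y^2 + 12*y + 9)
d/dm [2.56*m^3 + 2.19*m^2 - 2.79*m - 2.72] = 7.68*m^2 + 4.38*m - 2.79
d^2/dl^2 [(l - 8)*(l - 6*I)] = 2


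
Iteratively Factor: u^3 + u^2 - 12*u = (u - 3)*(u^2 + 4*u) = (u - 3)*(u + 4)*(u)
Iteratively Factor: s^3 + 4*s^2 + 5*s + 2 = (s + 1)*(s^2 + 3*s + 2) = (s + 1)*(s + 2)*(s + 1)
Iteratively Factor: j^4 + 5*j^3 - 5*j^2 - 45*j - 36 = (j + 3)*(j^3 + 2*j^2 - 11*j - 12) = (j - 3)*(j + 3)*(j^2 + 5*j + 4) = (j - 3)*(j + 1)*(j + 3)*(j + 4)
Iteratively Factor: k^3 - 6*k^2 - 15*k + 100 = (k + 4)*(k^2 - 10*k + 25) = (k - 5)*(k + 4)*(k - 5)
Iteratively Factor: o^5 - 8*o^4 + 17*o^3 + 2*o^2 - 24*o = (o - 4)*(o^4 - 4*o^3 + o^2 + 6*o) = (o - 4)*(o + 1)*(o^3 - 5*o^2 + 6*o) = (o - 4)*(o - 2)*(o + 1)*(o^2 - 3*o) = o*(o - 4)*(o - 2)*(o + 1)*(o - 3)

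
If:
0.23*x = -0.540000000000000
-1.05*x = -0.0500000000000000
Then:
No Solution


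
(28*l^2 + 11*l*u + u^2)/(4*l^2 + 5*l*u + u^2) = (7*l + u)/(l + u)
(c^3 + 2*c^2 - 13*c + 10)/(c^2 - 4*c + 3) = (c^2 + 3*c - 10)/(c - 3)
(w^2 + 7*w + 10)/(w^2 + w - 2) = (w + 5)/(w - 1)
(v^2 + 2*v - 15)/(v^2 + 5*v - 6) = (v^2 + 2*v - 15)/(v^2 + 5*v - 6)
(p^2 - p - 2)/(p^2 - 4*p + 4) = (p + 1)/(p - 2)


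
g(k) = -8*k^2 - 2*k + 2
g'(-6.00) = 94.00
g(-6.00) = -274.00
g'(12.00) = -194.00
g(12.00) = -1174.00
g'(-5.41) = 84.56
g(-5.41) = -221.32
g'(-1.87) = 27.92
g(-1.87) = -22.24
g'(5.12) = -83.92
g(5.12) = -217.96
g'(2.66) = -44.56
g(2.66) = -59.92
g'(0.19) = -5.04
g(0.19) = 1.33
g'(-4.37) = 67.92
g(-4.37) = -142.04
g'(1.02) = -18.32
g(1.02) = -8.36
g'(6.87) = -111.92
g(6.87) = -389.32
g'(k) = -16*k - 2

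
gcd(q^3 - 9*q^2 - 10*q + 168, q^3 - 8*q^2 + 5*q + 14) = q - 7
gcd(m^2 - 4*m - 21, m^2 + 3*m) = m + 3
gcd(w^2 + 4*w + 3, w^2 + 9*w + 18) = w + 3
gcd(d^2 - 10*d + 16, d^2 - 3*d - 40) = d - 8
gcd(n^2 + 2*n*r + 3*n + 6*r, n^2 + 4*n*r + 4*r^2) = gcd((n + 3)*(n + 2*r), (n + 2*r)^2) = n + 2*r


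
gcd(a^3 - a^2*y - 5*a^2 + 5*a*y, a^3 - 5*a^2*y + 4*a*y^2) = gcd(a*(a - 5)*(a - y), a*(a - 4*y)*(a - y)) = -a^2 + a*y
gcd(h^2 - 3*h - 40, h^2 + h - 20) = h + 5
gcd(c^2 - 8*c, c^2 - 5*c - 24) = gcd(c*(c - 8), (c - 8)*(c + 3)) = c - 8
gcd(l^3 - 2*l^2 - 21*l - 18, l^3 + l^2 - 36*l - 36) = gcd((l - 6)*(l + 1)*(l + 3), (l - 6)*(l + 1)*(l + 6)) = l^2 - 5*l - 6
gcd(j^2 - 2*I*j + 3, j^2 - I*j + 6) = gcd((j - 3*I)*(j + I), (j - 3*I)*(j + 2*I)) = j - 3*I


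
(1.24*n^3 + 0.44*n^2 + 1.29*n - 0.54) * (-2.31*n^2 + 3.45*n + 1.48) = -2.8644*n^5 + 3.2616*n^4 + 0.3733*n^3 + 6.3491*n^2 + 0.0461999999999998*n - 0.7992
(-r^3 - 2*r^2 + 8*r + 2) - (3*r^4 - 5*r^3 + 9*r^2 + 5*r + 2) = -3*r^4 + 4*r^3 - 11*r^2 + 3*r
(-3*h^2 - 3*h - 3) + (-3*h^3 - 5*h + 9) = -3*h^3 - 3*h^2 - 8*h + 6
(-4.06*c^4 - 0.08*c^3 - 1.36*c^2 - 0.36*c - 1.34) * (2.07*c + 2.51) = -8.4042*c^5 - 10.3562*c^4 - 3.016*c^3 - 4.1588*c^2 - 3.6774*c - 3.3634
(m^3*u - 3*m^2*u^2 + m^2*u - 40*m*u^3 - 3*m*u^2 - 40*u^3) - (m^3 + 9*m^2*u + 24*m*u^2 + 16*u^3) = m^3*u - m^3 - 3*m^2*u^2 - 8*m^2*u - 40*m*u^3 - 27*m*u^2 - 56*u^3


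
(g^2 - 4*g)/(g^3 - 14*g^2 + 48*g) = (g - 4)/(g^2 - 14*g + 48)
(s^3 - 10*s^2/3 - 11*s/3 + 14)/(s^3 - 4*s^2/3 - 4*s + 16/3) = (3*s^2 - 16*s + 21)/(3*s^2 - 10*s + 8)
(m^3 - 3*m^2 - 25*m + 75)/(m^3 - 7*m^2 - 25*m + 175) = (m - 3)/(m - 7)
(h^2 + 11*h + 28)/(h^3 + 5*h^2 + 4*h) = (h + 7)/(h*(h + 1))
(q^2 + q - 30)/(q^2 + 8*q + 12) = (q - 5)/(q + 2)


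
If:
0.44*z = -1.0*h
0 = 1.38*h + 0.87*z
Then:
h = 0.00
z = 0.00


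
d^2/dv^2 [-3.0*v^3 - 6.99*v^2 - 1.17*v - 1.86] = -18.0*v - 13.98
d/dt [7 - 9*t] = -9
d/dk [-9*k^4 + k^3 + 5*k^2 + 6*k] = -36*k^3 + 3*k^2 + 10*k + 6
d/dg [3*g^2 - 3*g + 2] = 6*g - 3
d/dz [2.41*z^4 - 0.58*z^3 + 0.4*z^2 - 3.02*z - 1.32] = 9.64*z^3 - 1.74*z^2 + 0.8*z - 3.02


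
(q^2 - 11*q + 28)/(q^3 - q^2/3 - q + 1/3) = 3*(q^2 - 11*q + 28)/(3*q^3 - q^2 - 3*q + 1)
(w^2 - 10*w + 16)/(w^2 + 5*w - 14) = (w - 8)/(w + 7)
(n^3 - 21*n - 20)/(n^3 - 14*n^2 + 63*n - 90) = (n^2 + 5*n + 4)/(n^2 - 9*n + 18)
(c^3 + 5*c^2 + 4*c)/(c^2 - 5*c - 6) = c*(c + 4)/(c - 6)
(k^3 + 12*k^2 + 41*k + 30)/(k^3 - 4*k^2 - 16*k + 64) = (k^3 + 12*k^2 + 41*k + 30)/(k^3 - 4*k^2 - 16*k + 64)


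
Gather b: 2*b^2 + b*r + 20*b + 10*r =2*b^2 + b*(r + 20) + 10*r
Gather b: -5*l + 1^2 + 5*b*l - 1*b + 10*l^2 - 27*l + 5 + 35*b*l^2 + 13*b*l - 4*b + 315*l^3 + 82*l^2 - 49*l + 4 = b*(35*l^2 + 18*l - 5) + 315*l^3 + 92*l^2 - 81*l + 10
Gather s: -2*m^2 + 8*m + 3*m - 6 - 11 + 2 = -2*m^2 + 11*m - 15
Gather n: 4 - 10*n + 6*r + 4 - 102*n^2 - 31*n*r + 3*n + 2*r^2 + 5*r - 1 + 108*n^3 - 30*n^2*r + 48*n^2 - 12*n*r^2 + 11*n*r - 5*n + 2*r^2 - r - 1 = 108*n^3 + n^2*(-30*r - 54) + n*(-12*r^2 - 20*r - 12) + 4*r^2 + 10*r + 6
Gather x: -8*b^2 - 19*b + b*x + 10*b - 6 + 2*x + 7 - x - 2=-8*b^2 - 9*b + x*(b + 1) - 1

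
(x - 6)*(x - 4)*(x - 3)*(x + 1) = x^4 - 12*x^3 + 41*x^2 - 18*x - 72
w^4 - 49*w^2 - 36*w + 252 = (w - 7)*(w - 2)*(w + 3)*(w + 6)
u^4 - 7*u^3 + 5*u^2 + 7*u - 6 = (u - 6)*(u - 1)^2*(u + 1)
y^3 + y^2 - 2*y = y*(y - 1)*(y + 2)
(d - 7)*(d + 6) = d^2 - d - 42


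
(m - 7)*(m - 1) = m^2 - 8*m + 7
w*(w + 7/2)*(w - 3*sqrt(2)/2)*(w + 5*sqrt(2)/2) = w^4 + sqrt(2)*w^3 + 7*w^3/2 - 15*w^2/2 + 7*sqrt(2)*w^2/2 - 105*w/4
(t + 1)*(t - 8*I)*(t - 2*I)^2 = t^4 + t^3 - 12*I*t^3 - 36*t^2 - 12*I*t^2 - 36*t + 32*I*t + 32*I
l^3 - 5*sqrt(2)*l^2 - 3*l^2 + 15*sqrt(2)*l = l*(l - 3)*(l - 5*sqrt(2))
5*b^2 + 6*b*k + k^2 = (b + k)*(5*b + k)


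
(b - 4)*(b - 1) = b^2 - 5*b + 4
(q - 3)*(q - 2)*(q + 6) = q^3 + q^2 - 24*q + 36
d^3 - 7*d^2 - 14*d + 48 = (d - 8)*(d - 2)*(d + 3)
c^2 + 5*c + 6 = (c + 2)*(c + 3)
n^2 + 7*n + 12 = (n + 3)*(n + 4)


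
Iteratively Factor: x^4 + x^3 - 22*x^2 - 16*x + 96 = (x + 4)*(x^3 - 3*x^2 - 10*x + 24) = (x - 2)*(x + 4)*(x^2 - x - 12) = (x - 2)*(x + 3)*(x + 4)*(x - 4)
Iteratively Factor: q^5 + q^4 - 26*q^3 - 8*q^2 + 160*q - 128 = (q + 4)*(q^4 - 3*q^3 - 14*q^2 + 48*q - 32) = (q - 1)*(q + 4)*(q^3 - 2*q^2 - 16*q + 32) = (q - 1)*(q + 4)^2*(q^2 - 6*q + 8) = (q - 2)*(q - 1)*(q + 4)^2*(q - 4)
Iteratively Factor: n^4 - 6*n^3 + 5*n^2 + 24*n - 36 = (n - 3)*(n^3 - 3*n^2 - 4*n + 12) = (n - 3)^2*(n^2 - 4) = (n - 3)^2*(n + 2)*(n - 2)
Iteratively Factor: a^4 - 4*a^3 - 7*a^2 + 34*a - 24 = (a + 3)*(a^3 - 7*a^2 + 14*a - 8) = (a - 2)*(a + 3)*(a^2 - 5*a + 4) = (a - 4)*(a - 2)*(a + 3)*(a - 1)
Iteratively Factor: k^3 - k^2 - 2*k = (k + 1)*(k^2 - 2*k) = (k - 2)*(k + 1)*(k)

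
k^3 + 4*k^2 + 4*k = k*(k + 2)^2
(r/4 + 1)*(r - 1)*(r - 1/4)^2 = r^4/4 + 5*r^3/8 - 87*r^2/64 + 35*r/64 - 1/16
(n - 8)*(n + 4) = n^2 - 4*n - 32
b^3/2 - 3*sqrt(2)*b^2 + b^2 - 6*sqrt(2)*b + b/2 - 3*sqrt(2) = (b/2 + 1/2)*(b + 1)*(b - 6*sqrt(2))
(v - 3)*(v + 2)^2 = v^3 + v^2 - 8*v - 12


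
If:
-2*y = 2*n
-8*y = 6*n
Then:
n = 0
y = 0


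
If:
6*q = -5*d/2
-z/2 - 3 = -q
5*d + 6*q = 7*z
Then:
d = -126/25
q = 21/10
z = -9/5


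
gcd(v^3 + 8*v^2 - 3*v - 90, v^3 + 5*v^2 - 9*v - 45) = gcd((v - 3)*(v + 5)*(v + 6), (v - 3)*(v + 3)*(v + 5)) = v^2 + 2*v - 15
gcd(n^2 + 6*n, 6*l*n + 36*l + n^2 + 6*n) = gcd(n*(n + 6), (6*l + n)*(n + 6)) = n + 6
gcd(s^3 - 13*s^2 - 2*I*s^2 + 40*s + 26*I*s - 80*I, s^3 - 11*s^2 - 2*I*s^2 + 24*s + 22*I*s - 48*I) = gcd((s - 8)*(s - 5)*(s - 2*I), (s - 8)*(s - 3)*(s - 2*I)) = s^2 + s*(-8 - 2*I) + 16*I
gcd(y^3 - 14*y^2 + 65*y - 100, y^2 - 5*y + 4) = y - 4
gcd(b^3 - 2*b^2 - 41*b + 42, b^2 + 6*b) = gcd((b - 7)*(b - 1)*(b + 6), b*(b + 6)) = b + 6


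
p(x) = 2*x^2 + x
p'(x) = 4*x + 1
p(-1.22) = 1.76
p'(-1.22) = -3.88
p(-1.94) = 5.59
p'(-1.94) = -6.76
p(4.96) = 54.16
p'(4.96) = 20.84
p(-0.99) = 0.97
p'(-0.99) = -2.96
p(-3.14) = 16.58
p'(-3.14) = -11.56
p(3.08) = 22.05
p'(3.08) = 13.32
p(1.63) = 6.94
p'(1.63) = 7.52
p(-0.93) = 0.80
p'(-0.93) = -2.72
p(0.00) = 0.00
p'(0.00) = 1.00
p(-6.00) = 66.00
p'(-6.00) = -23.00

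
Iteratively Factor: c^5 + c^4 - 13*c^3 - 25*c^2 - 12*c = (c + 1)*(c^4 - 13*c^2 - 12*c) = (c - 4)*(c + 1)*(c^3 + 4*c^2 + 3*c) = (c - 4)*(c + 1)*(c + 3)*(c^2 + c) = (c - 4)*(c + 1)^2*(c + 3)*(c)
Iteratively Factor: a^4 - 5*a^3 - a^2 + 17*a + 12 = (a - 4)*(a^3 - a^2 - 5*a - 3) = (a - 4)*(a + 1)*(a^2 - 2*a - 3) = (a - 4)*(a + 1)^2*(a - 3)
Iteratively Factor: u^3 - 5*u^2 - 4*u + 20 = (u - 2)*(u^2 - 3*u - 10) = (u - 5)*(u - 2)*(u + 2)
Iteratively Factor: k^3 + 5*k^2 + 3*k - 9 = (k + 3)*(k^2 + 2*k - 3) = (k - 1)*(k + 3)*(k + 3)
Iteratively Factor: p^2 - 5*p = (p - 5)*(p)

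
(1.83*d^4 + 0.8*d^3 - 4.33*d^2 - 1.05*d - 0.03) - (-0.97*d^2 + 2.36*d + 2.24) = 1.83*d^4 + 0.8*d^3 - 3.36*d^2 - 3.41*d - 2.27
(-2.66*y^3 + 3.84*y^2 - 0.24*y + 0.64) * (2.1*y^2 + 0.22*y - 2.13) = -5.586*y^5 + 7.4788*y^4 + 6.0066*y^3 - 6.888*y^2 + 0.652*y - 1.3632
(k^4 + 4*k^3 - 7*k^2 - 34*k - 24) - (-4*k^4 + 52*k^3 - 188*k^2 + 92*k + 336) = 5*k^4 - 48*k^3 + 181*k^2 - 126*k - 360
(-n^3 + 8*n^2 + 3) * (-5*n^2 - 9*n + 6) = 5*n^5 - 31*n^4 - 78*n^3 + 33*n^2 - 27*n + 18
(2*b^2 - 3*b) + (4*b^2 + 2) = 6*b^2 - 3*b + 2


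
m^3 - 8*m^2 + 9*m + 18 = (m - 6)*(m - 3)*(m + 1)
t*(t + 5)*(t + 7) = t^3 + 12*t^2 + 35*t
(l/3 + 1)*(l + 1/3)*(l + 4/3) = l^3/3 + 14*l^2/9 + 49*l/27 + 4/9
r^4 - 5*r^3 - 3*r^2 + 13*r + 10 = (r - 5)*(r - 2)*(r + 1)^2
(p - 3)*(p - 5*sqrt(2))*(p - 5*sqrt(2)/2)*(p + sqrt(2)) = p^4 - 13*sqrt(2)*p^3/2 - 3*p^3 + 10*p^2 + 39*sqrt(2)*p^2/2 - 30*p + 25*sqrt(2)*p - 75*sqrt(2)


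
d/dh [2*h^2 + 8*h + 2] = 4*h + 8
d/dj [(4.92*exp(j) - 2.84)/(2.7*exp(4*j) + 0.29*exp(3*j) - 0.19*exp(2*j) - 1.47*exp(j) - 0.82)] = (-39.852*exp(4*j) + 27.8184*exp(3*j) + 3.4056*exp(2*j) - 1.0792*exp(j) - 8.2092)*exp(j)/(7.29*exp(8*j) + 1.566*exp(7*j) - 0.9419*exp(6*j) - 8.0482*exp(5*j) - 5.2445*exp(4*j) + 0.0830000000000001*exp(3*j) + 2.4725*exp(2*j) + 2.4108*exp(j) + 0.6724)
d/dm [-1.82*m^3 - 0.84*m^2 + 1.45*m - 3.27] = -5.46*m^2 - 1.68*m + 1.45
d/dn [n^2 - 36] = 2*n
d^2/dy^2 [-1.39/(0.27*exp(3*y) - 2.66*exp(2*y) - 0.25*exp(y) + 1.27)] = (-1.39*(-1.62*exp(2*y) + 10.64*exp(y) + 0.5)*(-0.81*exp(2*y) + 5.32*exp(y) + 0.25)*exp(y) + (3.3777*exp(2*y) - 14.7896*exp(y) - 0.3475)*(0.27*exp(3*y) - 2.66*exp(2*y) - 0.25*exp(y) + 1.27))*exp(y)/(0.27*exp(3*y) - 2.66*exp(2*y) - 0.25*exp(y) + 1.27)^3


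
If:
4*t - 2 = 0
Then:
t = 1/2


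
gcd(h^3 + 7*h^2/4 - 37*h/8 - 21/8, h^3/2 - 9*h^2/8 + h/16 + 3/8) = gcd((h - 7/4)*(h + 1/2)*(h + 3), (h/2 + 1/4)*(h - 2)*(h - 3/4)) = h + 1/2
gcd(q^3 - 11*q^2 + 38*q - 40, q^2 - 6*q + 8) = q^2 - 6*q + 8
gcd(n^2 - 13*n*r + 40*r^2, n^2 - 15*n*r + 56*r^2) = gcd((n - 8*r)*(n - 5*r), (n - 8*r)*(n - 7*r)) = -n + 8*r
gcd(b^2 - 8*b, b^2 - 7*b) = b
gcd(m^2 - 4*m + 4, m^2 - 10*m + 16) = m - 2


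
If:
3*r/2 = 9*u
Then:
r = 6*u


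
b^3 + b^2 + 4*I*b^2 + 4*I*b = b*(b + 1)*(b + 4*I)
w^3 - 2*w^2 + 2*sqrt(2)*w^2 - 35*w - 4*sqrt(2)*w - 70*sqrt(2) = (w - 7)*(w + 5)*(w + 2*sqrt(2))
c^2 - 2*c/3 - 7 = (c - 3)*(c + 7/3)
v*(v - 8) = v^2 - 8*v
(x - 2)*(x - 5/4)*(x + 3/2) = x^3 - 7*x^2/4 - 19*x/8 + 15/4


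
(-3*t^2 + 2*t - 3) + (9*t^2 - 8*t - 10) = 6*t^2 - 6*t - 13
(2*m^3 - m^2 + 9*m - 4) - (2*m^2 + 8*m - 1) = 2*m^3 - 3*m^2 + m - 3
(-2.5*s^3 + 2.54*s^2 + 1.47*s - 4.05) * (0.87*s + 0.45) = -2.175*s^4 + 1.0848*s^3 + 2.4219*s^2 - 2.862*s - 1.8225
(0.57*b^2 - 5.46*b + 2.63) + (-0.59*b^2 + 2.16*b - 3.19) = -0.02*b^2 - 3.3*b - 0.56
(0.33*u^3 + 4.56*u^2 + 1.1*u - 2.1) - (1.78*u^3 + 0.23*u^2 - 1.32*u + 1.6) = -1.45*u^3 + 4.33*u^2 + 2.42*u - 3.7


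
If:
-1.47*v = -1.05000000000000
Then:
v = 0.71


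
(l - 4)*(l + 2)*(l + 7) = l^3 + 5*l^2 - 22*l - 56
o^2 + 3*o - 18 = (o - 3)*(o + 6)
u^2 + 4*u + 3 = (u + 1)*(u + 3)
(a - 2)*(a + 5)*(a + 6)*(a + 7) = a^4 + 16*a^3 + 71*a^2 - 4*a - 420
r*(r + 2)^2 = r^3 + 4*r^2 + 4*r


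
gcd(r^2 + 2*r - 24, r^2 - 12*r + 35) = 1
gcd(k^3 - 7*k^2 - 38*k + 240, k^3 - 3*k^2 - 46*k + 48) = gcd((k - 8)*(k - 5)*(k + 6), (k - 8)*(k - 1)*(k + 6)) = k^2 - 2*k - 48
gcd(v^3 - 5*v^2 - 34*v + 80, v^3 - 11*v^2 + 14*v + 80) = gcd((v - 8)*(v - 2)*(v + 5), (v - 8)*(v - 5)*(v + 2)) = v - 8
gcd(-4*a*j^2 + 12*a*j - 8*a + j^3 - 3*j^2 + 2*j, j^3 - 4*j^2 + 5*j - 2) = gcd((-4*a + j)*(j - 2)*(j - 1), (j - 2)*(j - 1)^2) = j^2 - 3*j + 2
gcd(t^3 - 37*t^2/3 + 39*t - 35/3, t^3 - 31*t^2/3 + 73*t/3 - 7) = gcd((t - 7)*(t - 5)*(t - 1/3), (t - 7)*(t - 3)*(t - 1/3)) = t^2 - 22*t/3 + 7/3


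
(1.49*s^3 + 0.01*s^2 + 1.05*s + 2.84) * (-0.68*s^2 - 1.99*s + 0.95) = -1.0132*s^5 - 2.9719*s^4 + 0.6816*s^3 - 4.0112*s^2 - 4.6541*s + 2.698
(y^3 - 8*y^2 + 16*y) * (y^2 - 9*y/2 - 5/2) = y^5 - 25*y^4/2 + 99*y^3/2 - 52*y^2 - 40*y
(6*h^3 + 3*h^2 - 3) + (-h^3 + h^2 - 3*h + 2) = 5*h^3 + 4*h^2 - 3*h - 1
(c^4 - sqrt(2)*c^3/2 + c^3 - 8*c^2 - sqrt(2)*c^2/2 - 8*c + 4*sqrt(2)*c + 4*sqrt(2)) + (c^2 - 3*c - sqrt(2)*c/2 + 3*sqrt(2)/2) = c^4 - sqrt(2)*c^3/2 + c^3 - 7*c^2 - sqrt(2)*c^2/2 - 11*c + 7*sqrt(2)*c/2 + 11*sqrt(2)/2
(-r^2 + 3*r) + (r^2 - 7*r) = -4*r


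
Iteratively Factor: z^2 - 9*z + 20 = (z - 4)*(z - 5)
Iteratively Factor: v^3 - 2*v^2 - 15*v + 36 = (v + 4)*(v^2 - 6*v + 9) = (v - 3)*(v + 4)*(v - 3)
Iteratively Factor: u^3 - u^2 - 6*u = (u)*(u^2 - u - 6) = u*(u + 2)*(u - 3)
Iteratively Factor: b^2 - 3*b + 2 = (b - 2)*(b - 1)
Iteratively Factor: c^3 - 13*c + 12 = (c - 1)*(c^2 + c - 12) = (c - 3)*(c - 1)*(c + 4)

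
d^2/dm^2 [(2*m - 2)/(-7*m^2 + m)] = 4*(-49*m^3 + 147*m^2 - 21*m + 1)/(m^3*(343*m^3 - 147*m^2 + 21*m - 1))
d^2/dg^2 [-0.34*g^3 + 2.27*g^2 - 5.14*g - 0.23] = 4.54 - 2.04*g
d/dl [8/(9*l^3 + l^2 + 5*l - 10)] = 8*(-27*l^2 - 2*l - 5)/(9*l^3 + l^2 + 5*l - 10)^2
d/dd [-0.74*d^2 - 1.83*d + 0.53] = -1.48*d - 1.83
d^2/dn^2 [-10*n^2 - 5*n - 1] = -20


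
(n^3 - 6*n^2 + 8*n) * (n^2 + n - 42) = n^5 - 5*n^4 - 40*n^3 + 260*n^2 - 336*n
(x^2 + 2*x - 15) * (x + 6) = x^3 + 8*x^2 - 3*x - 90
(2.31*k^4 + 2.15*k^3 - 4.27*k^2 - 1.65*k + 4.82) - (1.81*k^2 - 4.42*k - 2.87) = 2.31*k^4 + 2.15*k^3 - 6.08*k^2 + 2.77*k + 7.69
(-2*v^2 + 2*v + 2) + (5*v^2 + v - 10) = 3*v^2 + 3*v - 8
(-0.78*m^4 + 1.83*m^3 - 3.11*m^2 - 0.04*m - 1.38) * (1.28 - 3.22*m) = 2.5116*m^5 - 6.891*m^4 + 12.3566*m^3 - 3.852*m^2 + 4.3924*m - 1.7664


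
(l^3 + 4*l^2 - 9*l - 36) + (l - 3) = l^3 + 4*l^2 - 8*l - 39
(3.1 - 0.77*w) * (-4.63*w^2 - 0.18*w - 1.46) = 3.5651*w^3 - 14.2144*w^2 + 0.5662*w - 4.526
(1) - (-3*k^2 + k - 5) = 3*k^2 - k + 6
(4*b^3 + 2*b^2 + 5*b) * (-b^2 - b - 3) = -4*b^5 - 6*b^4 - 19*b^3 - 11*b^2 - 15*b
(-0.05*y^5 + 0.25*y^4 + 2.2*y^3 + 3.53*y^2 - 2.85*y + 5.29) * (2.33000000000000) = -0.1165*y^5 + 0.5825*y^4 + 5.126*y^3 + 8.2249*y^2 - 6.6405*y + 12.3257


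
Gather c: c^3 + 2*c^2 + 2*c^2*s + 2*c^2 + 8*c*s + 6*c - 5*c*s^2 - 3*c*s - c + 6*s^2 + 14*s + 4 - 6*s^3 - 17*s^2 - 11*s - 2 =c^3 + c^2*(2*s + 4) + c*(-5*s^2 + 5*s + 5) - 6*s^3 - 11*s^2 + 3*s + 2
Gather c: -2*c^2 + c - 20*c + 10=-2*c^2 - 19*c + 10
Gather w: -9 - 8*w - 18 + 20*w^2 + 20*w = 20*w^2 + 12*w - 27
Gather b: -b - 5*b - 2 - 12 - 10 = -6*b - 24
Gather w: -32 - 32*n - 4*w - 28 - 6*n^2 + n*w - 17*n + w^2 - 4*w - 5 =-6*n^2 - 49*n + w^2 + w*(n - 8) - 65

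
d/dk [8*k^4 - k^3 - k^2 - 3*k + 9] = 32*k^3 - 3*k^2 - 2*k - 3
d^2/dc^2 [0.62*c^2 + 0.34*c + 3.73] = 1.24000000000000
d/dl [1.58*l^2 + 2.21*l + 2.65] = 3.16*l + 2.21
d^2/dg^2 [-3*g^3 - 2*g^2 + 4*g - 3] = -18*g - 4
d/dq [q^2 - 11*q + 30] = 2*q - 11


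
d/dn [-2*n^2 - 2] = -4*n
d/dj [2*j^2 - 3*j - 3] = 4*j - 3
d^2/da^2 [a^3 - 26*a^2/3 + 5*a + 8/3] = 6*a - 52/3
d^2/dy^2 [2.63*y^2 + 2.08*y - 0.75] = 5.26000000000000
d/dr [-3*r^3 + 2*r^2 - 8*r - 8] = -9*r^2 + 4*r - 8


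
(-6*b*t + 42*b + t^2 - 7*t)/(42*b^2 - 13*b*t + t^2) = (t - 7)/(-7*b + t)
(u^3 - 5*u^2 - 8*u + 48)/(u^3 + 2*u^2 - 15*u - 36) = (u - 4)/(u + 3)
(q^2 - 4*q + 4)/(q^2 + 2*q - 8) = (q - 2)/(q + 4)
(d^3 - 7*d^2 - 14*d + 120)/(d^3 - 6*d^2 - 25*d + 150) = (d + 4)/(d + 5)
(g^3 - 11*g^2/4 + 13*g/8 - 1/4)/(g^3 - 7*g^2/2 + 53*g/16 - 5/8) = 2*(2*g - 1)/(4*g - 5)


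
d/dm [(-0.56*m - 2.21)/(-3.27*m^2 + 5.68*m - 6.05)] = (-1.8312*m^2 - 14.4534*m + 15.9408)/(10.6929*m^4 - 37.1472*m^3 + 71.8294*m^2 - 68.728*m + 36.6025)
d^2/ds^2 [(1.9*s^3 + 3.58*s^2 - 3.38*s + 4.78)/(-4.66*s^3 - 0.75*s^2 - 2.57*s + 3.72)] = (-142.202696*s^6 + 576.921048*s^5 - 1312.722*s^4 - 1235.194156*s^3 + 392.565156*s^2 - 653.630796*s - 124.269884)/(101.194696*s^9 + 48.8601*s^8 + 175.291026*s^7 - 188.031321*s^6 + 18.664977*s^5 - 258.725259*s^4 + 167.413625*s^3 - 42.574284*s^2 + 106.694064*s - 51.478848)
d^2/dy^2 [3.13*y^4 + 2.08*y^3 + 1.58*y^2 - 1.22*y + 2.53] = 37.56*y^2 + 12.48*y + 3.16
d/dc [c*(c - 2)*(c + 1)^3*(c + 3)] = 6*c^5 + 20*c^4 - 42*c^2 - 34*c - 6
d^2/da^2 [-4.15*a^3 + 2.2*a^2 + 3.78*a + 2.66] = 4.4 - 24.9*a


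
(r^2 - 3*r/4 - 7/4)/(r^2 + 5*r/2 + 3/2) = (4*r - 7)/(2*(2*r + 3))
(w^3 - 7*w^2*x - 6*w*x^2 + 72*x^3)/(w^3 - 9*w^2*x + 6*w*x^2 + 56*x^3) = (-w^2 + 3*w*x + 18*x^2)/(-w^2 + 5*w*x + 14*x^2)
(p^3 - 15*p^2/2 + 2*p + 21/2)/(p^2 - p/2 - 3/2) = p - 7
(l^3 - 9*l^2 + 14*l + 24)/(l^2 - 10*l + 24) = l + 1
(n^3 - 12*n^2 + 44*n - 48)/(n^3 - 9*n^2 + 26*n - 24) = (n - 6)/(n - 3)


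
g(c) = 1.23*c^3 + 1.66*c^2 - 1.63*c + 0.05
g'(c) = 3.69*c^2 + 3.32*c - 1.63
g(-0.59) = 1.34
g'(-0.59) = -2.30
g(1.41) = 4.50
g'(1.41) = 10.39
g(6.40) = 380.05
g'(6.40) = 170.76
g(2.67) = 30.94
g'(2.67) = 33.54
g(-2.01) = 0.04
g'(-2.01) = 6.60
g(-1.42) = 2.19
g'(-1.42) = 1.10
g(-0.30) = 0.66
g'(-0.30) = -2.29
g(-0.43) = 0.96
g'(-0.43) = -2.38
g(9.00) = 1016.51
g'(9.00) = 327.14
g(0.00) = 0.05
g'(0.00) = -1.63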